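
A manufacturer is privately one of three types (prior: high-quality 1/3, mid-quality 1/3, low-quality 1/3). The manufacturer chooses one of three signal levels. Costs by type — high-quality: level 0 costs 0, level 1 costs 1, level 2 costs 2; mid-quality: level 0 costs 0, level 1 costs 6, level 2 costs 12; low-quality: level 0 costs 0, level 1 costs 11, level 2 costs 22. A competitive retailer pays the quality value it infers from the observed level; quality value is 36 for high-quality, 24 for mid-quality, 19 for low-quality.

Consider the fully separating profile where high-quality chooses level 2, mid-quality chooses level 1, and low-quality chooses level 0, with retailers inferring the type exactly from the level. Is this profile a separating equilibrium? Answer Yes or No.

No

Separating prices: level 2 → 36, level 1 → 24, level 0 → 19.
high-quality (assigned level 2): level 0: 19 − 0 = 19; level 1: 24 − 1 = 23; level 2: 36 − 2 = 34. high-quality stays.
mid-quality (assigned level 1): level 0: 19 − 0 = 19; level 1: 24 − 6 = 18; level 2: 36 − 12 = 24. mid-quality prefers level 2.
low-quality (assigned level 0): level 0: 19 − 0 = 19; level 1: 24 − 11 = 13; level 2: 36 − 22 = 14. low-quality stays.
At least one type deviates; the separating profile fails.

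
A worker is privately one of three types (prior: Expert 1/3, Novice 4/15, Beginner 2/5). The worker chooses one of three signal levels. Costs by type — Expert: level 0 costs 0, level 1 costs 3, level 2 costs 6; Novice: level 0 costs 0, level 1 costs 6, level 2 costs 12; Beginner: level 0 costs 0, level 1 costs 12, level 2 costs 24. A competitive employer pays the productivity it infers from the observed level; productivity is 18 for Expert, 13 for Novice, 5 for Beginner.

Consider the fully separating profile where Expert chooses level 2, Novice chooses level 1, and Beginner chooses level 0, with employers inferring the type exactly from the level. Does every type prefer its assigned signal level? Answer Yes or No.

Separating wages: level 2 → 18, level 1 → 13, level 0 → 5.
Expert (assigned level 2): level 0: 5 − 0 = 5; level 1: 13 − 3 = 10; level 2: 18 − 6 = 12. Expert stays.
Novice (assigned level 1): level 0: 5 − 0 = 5; level 1: 13 − 6 = 7; level 2: 18 − 12 = 6. Novice stays.
Beginner (assigned level 0): level 0: 5 − 0 = 5; level 1: 13 − 12 = 1; level 2: 18 − 24 = -6. Beginner stays.
Every type prefers its assigned level; separation holds.

Yes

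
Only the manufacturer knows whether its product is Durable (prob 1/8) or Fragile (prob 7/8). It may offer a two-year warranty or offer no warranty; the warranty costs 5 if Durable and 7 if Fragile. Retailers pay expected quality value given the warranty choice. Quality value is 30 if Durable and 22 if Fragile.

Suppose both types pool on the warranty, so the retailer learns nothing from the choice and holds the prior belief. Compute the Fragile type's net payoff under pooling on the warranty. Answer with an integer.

Pooled price = 1/8·30 + 7/8·22 = 23.
Fragile pays cost 7 for the warranty, so net payoff = 23 − 7 = 16.

16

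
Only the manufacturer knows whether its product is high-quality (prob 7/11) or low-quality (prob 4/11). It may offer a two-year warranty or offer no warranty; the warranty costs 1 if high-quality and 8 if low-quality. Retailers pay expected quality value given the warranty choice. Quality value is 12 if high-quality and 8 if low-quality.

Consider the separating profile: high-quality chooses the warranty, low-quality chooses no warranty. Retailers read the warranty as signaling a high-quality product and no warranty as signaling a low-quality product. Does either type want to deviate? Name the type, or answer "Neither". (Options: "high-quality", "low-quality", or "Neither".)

The warranty pays 12; no warranty pays 8.
high-quality: assigned the warranty, nets 12 − 1 = 11; deviating to no warranty nets 8.
low-quality: assigned no warranty, nets 8; deviating to the warranty nets 12 − 8 = 4.
Both types strictly prefer their assigned action; no profitable deviation.

Neither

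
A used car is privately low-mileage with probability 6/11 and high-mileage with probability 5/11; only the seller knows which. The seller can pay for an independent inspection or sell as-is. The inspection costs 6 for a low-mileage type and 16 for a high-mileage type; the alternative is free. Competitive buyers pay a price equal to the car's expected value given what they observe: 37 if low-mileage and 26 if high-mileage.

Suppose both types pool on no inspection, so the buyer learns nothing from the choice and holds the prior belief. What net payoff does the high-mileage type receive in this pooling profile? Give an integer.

32

Pooled price = 6/11·37 + 5/11·26 = 32.
high-mileage pays no cost for no inspection, so net payoff = 32.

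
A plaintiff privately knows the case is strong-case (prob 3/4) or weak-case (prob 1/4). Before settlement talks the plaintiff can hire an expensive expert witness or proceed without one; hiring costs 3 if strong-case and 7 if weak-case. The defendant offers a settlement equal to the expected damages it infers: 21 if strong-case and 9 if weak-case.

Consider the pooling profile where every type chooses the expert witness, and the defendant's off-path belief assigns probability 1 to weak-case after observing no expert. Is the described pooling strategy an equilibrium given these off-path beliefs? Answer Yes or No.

Yes

On path, the defendant holds the prior and pays 3/4·21 + 1/4·9 = 18. Off path (no expert), believing weak-case, it pays 9.
strong-case: the expert witness nets 18 − 3 = 15; no expert nets 9. strong-case stays.
weak-case: the expert witness nets 18 − 7 = 11; no expert nets 9. weak-case stays.
No type deviates, so pooling is sustained.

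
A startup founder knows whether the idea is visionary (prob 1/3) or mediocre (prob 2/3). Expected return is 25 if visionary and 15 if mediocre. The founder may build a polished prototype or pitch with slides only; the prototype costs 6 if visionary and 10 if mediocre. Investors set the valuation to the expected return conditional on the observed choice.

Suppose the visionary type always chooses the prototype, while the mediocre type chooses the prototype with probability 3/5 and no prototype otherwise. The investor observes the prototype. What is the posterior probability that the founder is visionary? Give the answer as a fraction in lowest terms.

P(the prototype) = (1/3)·1 + (2/3)·(3/5) = 11/15.
By Bayes' rule, P(visionary | the prototype) = (1/3) / (11/15) = 5/11.

5/11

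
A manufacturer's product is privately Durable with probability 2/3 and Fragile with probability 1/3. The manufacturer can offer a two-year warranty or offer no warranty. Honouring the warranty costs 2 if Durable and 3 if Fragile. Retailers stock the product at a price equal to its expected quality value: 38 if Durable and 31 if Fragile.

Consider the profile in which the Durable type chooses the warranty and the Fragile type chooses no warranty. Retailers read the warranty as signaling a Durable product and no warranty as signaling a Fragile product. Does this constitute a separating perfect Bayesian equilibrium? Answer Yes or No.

No

Under these beliefs, the warranty earns price 38 and no warranty earns price 31.
Durable: the warranty nets 38 − 2 = 36; no warranty nets 31. Durable prefers the warranty.
Fragile: the warranty nets 38 − 3 = 35; no warranty nets 31. Fragile would deviate to the warranty.
Fragile has a profitable deviation, so the profile is not an equilibrium.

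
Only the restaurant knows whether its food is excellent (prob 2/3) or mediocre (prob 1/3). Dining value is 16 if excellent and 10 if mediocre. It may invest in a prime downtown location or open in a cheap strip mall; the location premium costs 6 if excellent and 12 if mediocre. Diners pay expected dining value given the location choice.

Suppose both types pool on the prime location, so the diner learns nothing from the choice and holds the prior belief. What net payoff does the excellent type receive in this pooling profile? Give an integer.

Pooled price premium = 2/3·16 + 1/3·10 = 14.
excellent pays cost 6 for the prime location, so net payoff = 14 − 6 = 8.

8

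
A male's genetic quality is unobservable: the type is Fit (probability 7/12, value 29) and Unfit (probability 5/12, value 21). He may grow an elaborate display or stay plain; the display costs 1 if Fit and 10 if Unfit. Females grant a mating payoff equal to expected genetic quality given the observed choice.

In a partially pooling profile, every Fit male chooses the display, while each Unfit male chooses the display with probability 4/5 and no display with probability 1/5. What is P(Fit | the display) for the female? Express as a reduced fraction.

P(the display) = (7/12)·1 + (5/12)·(4/5) = 11/12.
By Bayes' rule, P(Fit | the display) = (7/12) / (11/12) = 7/11.

7/11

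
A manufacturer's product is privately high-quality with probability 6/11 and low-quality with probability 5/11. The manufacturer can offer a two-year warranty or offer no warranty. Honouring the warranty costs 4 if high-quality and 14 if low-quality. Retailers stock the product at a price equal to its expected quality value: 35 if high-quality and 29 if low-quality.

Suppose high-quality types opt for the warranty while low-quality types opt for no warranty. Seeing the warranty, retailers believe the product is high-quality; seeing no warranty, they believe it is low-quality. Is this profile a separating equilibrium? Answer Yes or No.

Yes

Under these beliefs, the warranty earns price 35 and no warranty earns price 29.
high-quality: the warranty nets 35 − 4 = 31; no warranty nets 29. high-quality prefers the warranty.
low-quality: the warranty nets 35 − 14 = 21; no warranty nets 29. low-quality prefers no warranty.
Neither type deviates, so the separating profile is an equilibrium.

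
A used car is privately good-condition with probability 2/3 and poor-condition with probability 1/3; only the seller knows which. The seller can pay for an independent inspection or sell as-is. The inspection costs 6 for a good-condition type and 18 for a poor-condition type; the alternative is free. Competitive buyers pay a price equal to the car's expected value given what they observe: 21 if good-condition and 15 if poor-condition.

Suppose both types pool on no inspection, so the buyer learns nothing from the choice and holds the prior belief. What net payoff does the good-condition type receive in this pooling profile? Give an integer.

Pooled price = 2/3·21 + 1/3·15 = 19.
good-condition pays no cost for no inspection, so net payoff = 19.

19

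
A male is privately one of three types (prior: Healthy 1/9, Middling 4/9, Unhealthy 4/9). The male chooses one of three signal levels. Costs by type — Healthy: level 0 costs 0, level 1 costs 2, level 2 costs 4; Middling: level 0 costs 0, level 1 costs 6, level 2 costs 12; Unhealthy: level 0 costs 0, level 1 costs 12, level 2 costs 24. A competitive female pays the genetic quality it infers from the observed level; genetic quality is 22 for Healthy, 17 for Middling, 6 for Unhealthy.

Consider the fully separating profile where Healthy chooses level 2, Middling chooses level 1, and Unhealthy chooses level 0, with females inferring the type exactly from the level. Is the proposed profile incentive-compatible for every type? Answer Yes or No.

Yes

Separating mating payoffs: level 2 → 22, level 1 → 17, level 0 → 6.
Healthy (assigned level 2): level 0: 6 − 0 = 6; level 1: 17 − 2 = 15; level 2: 22 − 4 = 18. Healthy stays.
Middling (assigned level 1): level 0: 6 − 0 = 6; level 1: 17 − 6 = 11; level 2: 22 − 12 = 10. Middling stays.
Unhealthy (assigned level 0): level 0: 6 − 0 = 6; level 1: 17 − 12 = 5; level 2: 22 − 24 = -2. Unhealthy stays.
Every type prefers its assigned level; separation holds.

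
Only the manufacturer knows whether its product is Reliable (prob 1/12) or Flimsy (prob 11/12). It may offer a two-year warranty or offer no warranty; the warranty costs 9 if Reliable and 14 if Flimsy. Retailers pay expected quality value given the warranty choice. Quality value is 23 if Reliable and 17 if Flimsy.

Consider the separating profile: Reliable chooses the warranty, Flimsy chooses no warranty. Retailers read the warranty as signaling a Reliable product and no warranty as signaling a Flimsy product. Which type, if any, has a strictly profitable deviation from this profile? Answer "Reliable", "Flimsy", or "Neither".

The warranty pays 23; no warranty pays 17.
Reliable: assigned the warranty, nets 23 − 9 = 14; deviating to no warranty nets 17.
Flimsy: assigned no warranty, nets 17; deviating to the warranty nets 23 − 14 = 9.
The Reliable type gains 3 by deviating.

Reliable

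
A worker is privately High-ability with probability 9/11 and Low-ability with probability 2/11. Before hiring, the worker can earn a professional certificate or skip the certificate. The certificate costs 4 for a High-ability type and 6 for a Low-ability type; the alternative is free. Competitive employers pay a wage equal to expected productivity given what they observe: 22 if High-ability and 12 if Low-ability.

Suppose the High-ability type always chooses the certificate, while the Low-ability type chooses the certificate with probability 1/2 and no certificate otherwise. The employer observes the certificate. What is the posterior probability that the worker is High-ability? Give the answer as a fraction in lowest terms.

9/10

P(the certificate) = (9/11)·1 + (2/11)·(1/2) = 10/11.
By Bayes' rule, P(High-ability | the certificate) = (9/11) / (10/11) = 9/10.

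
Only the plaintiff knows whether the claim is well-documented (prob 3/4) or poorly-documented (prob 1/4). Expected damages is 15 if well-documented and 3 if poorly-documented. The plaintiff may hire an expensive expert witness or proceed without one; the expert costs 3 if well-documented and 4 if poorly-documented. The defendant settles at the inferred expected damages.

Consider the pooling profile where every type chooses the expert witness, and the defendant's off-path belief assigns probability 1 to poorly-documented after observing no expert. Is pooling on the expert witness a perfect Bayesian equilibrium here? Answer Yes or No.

On path, the defendant holds the prior and pays 3/4·15 + 1/4·3 = 12. Off path (no expert), believing poorly-documented, it pays 3.
well-documented: the expert witness nets 12 − 3 = 9; no expert nets 3. well-documented stays.
poorly-documented: the expert witness nets 12 − 4 = 8; no expert nets 3. poorly-documented stays.
No type deviates, so pooling is sustained.

Yes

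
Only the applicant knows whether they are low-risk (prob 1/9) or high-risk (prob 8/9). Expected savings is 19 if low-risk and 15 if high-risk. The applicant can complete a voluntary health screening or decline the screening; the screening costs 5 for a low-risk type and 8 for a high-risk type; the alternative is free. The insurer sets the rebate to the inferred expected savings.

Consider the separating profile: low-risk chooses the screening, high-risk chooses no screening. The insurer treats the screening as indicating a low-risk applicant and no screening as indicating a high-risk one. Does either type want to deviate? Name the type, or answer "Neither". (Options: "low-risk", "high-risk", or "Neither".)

low-risk

The screening pays 19; no screening pays 15.
low-risk: assigned the screening, nets 19 − 5 = 14; deviating to no screening nets 15.
high-risk: assigned no screening, nets 15; deviating to the screening nets 19 − 8 = 11.
The low-risk type gains 1 by deviating.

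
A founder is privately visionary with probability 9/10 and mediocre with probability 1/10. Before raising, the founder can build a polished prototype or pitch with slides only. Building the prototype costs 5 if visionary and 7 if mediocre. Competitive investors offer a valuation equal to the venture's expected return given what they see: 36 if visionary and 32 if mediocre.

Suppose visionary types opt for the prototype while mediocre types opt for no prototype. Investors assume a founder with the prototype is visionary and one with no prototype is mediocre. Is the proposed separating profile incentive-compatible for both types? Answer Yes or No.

Under these beliefs, the prototype earns valuation 36 and no prototype earns valuation 32.
visionary: the prototype nets 36 − 5 = 31; no prototype nets 32. visionary would deviate to no prototype.
mediocre: the prototype nets 36 − 7 = 29; no prototype nets 32. mediocre prefers no prototype.
visionary has a profitable deviation, so the profile is not an equilibrium.

No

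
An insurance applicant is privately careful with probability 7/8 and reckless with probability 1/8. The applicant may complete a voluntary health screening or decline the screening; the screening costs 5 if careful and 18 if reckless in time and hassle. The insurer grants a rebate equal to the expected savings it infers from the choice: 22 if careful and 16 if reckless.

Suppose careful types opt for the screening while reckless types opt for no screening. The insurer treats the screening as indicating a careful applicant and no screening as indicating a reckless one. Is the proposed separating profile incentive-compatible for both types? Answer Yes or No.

Under these beliefs, the screening earns rebate 22 and no screening earns rebate 16.
careful: the screening nets 22 − 5 = 17; no screening nets 16. careful prefers the screening.
reckless: the screening nets 22 − 18 = 4; no screening nets 16. reckless prefers no screening.
Neither type deviates, so the separating profile is an equilibrium.

Yes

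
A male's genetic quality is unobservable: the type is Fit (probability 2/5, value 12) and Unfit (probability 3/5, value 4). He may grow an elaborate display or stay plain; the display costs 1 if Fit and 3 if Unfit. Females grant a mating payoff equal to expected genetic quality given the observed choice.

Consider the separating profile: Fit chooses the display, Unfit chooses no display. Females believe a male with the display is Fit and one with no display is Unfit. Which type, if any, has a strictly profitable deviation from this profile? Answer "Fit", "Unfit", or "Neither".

Unfit

The display pays 12; no display pays 4.
Fit: assigned the display, nets 12 − 1 = 11; deviating to no display nets 4.
Unfit: assigned no display, nets 4; deviating to the display nets 12 − 3 = 9.
The Unfit type gains 5 by deviating.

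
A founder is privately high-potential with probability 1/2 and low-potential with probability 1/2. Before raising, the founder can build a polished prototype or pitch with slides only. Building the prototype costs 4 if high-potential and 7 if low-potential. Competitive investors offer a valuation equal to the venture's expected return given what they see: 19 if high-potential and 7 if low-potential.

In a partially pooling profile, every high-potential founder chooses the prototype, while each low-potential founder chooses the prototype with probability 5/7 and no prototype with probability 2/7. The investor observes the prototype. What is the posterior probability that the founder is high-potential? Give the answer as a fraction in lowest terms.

7/12

P(the prototype) = (1/2)·1 + (1/2)·(5/7) = 6/7.
By Bayes' rule, P(high-potential | the prototype) = (1/2) / (6/7) = 7/12.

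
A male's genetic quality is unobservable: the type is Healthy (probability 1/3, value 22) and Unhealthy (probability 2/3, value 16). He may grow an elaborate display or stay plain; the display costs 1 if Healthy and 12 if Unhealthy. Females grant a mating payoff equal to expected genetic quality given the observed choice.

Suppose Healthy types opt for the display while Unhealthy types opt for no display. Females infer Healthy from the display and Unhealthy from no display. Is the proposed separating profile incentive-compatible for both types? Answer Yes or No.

Yes

Under these beliefs, the display earns mating payoff 22 and no display earns mating payoff 16.
Healthy: the display nets 22 − 1 = 21; no display nets 16. Healthy prefers the display.
Unhealthy: the display nets 22 − 12 = 10; no display nets 16. Unhealthy prefers no display.
Neither type deviates, so the separating profile is an equilibrium.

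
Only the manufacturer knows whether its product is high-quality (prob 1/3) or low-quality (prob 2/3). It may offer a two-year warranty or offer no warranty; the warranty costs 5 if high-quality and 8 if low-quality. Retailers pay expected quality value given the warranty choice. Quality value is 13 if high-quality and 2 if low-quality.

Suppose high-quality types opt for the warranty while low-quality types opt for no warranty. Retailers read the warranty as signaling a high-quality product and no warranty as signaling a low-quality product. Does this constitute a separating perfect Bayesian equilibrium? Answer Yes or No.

No

Under these beliefs, the warranty earns price 13 and no warranty earns price 2.
high-quality: the warranty nets 13 − 5 = 8; no warranty nets 2. high-quality prefers the warranty.
low-quality: the warranty nets 13 − 8 = 5; no warranty nets 2. low-quality would deviate to the warranty.
low-quality has a profitable deviation, so the profile is not an equilibrium.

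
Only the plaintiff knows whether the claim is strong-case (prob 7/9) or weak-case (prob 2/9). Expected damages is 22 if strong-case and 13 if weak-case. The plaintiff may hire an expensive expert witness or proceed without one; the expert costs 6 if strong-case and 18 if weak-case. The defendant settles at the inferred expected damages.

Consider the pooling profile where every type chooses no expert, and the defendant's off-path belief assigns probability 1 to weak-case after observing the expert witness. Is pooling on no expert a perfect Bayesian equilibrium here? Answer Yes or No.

On path, the defendant holds the prior and pays 7/9·22 + 2/9·13 = 20. Off path (the expert witness), believing weak-case, it pays 13.
strong-case: no expert nets 20; the expert witness nets 13 − 6 = 7. strong-case stays.
weak-case: no expert nets 20; the expert witness nets 13 − 18 = -5. weak-case stays.
No type deviates, so pooling is sustained.

Yes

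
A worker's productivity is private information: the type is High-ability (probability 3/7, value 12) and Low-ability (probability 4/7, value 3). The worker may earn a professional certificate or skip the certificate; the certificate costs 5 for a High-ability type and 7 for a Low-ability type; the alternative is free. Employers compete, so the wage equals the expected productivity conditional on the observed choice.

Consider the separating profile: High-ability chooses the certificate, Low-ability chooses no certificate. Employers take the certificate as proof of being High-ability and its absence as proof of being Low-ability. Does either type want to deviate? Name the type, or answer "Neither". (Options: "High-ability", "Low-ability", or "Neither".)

Low-ability

The certificate pays 12; no certificate pays 3.
High-ability: assigned the certificate, nets 12 − 5 = 7; deviating to no certificate nets 3.
Low-ability: assigned no certificate, nets 3; deviating to the certificate nets 12 − 7 = 5.
The Low-ability type gains 2 by deviating.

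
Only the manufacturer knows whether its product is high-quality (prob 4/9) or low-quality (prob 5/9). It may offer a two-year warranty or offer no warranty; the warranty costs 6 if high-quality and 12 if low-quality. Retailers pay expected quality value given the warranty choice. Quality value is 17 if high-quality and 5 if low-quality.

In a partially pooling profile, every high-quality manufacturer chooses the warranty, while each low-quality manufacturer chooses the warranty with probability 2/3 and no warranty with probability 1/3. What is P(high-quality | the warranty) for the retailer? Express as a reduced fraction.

6/11

P(the warranty) = (4/9)·1 + (5/9)·(2/3) = 22/27.
By Bayes' rule, P(high-quality | the warranty) = (4/9) / (22/27) = 6/11.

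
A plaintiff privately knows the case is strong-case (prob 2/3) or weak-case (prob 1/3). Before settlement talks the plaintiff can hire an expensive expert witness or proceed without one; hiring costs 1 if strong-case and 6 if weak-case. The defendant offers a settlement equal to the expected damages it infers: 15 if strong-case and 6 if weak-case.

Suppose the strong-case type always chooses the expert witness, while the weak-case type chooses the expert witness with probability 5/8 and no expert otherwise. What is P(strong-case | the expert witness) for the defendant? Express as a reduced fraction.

16/21

P(the expert witness) = (2/3)·1 + (1/3)·(5/8) = 7/8.
By Bayes' rule, P(strong-case | the expert witness) = (2/3) / (7/8) = 16/21.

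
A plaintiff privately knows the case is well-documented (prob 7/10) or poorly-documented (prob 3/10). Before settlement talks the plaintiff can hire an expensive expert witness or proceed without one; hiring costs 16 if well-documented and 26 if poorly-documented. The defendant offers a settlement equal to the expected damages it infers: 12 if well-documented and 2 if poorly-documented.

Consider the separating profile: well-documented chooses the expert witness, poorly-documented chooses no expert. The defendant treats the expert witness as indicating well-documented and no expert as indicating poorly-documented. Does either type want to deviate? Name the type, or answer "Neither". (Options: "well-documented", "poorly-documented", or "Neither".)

well-documented

The expert witness pays 12; no expert pays 2.
well-documented: assigned the expert witness, nets 12 − 16 = -4; deviating to no expert nets 2.
poorly-documented: assigned no expert, nets 2; deviating to the expert witness nets 12 − 26 = -14.
The well-documented type gains 6 by deviating.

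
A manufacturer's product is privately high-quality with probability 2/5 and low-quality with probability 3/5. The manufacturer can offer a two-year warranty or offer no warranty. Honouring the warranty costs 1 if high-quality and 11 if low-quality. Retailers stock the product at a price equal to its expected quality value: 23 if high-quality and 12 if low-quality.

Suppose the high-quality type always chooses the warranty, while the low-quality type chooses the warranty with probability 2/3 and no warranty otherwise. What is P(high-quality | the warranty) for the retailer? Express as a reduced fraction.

1/2

P(the warranty) = (2/5)·1 + (3/5)·(2/3) = 4/5.
By Bayes' rule, P(high-quality | the warranty) = (2/5) / (4/5) = 1/2.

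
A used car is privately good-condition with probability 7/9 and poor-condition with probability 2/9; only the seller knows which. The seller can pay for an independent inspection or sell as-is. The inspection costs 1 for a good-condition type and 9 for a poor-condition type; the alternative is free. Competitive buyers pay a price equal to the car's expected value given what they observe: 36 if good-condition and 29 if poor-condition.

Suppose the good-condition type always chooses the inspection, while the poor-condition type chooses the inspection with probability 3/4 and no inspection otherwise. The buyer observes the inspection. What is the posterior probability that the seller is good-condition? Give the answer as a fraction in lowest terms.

14/17

P(the inspection) = (7/9)·1 + (2/9)·(3/4) = 17/18.
By Bayes' rule, P(good-condition | the inspection) = (7/9) / (17/18) = 14/17.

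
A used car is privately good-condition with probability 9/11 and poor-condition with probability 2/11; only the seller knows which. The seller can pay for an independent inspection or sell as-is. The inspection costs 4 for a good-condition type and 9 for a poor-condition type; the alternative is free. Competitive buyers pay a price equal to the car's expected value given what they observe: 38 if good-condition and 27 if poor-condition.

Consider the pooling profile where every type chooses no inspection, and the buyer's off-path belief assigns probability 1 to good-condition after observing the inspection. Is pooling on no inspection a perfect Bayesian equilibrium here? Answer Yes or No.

On path, the buyer holds the prior and pays 9/11·38 + 2/11·27 = 36. Off path (the inspection), believing good-condition, it pays 38.
good-condition: no inspection nets 36; the inspection nets 38 − 4 = 34. good-condition stays.
poor-condition: no inspection nets 36; the inspection nets 38 − 9 = 29. poor-condition stays.
No type deviates, so pooling is sustained.

Yes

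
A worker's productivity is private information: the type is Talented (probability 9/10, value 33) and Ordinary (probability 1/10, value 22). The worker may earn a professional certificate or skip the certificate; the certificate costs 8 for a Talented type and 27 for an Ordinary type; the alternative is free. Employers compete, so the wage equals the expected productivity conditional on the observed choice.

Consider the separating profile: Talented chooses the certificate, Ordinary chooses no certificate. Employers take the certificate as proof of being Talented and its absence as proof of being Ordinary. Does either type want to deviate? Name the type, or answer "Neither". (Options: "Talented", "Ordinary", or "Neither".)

The certificate pays 33; no certificate pays 22.
Talented: assigned the certificate, nets 33 − 8 = 25; deviating to no certificate nets 22.
Ordinary: assigned no certificate, nets 22; deviating to the certificate nets 33 − 27 = 6.
Both types strictly prefer their assigned action; no profitable deviation.

Neither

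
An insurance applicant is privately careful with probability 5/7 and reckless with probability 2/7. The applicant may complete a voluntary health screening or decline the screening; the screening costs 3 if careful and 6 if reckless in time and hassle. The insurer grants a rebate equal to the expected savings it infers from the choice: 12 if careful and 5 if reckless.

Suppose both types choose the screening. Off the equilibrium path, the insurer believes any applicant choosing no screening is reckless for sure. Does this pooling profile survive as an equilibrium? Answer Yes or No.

On path, the insurer holds the prior and pays 5/7·12 + 2/7·5 = 10. Off path (no screening), believing reckless, it pays 5.
careful: the screening nets 10 − 3 = 7; no screening nets 5. careful stays.
reckless: the screening nets 10 − 6 = 4; no screening nets 5. reckless would deviate.
A type deviates, so pooling fails.

No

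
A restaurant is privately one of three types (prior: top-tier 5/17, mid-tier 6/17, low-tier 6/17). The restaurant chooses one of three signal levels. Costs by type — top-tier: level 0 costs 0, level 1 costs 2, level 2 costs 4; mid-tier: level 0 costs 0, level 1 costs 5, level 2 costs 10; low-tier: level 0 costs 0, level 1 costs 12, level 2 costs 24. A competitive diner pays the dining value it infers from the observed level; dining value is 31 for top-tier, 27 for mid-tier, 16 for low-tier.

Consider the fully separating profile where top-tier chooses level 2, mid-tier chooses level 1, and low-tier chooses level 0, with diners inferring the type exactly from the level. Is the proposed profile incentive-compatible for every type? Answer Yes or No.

Separating price premiums: level 2 → 31, level 1 → 27, level 0 → 16.
top-tier (assigned level 2): level 0: 16 − 0 = 16; level 1: 27 − 2 = 25; level 2: 31 − 4 = 27. top-tier stays.
mid-tier (assigned level 1): level 0: 16 − 0 = 16; level 1: 27 − 5 = 22; level 2: 31 − 10 = 21. mid-tier stays.
low-tier (assigned level 0): level 0: 16 − 0 = 16; level 1: 27 − 12 = 15; level 2: 31 − 24 = 7. low-tier stays.
Every type prefers its assigned level; separation holds.

Yes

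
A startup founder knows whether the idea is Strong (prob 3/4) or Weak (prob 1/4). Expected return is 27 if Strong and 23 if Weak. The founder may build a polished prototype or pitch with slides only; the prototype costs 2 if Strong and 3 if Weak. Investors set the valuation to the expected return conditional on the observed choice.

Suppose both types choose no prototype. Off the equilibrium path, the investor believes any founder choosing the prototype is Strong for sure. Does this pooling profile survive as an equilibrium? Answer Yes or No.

On path, the investor holds the prior and pays 3/4·27 + 1/4·23 = 26. Off path (the prototype), believing Strong, it pays 27.
Strong: no prototype nets 26; the prototype nets 27 − 2 = 25. Strong stays.
Weak: no prototype nets 26; the prototype nets 27 − 3 = 24. Weak stays.
No type deviates, so pooling is sustained.

Yes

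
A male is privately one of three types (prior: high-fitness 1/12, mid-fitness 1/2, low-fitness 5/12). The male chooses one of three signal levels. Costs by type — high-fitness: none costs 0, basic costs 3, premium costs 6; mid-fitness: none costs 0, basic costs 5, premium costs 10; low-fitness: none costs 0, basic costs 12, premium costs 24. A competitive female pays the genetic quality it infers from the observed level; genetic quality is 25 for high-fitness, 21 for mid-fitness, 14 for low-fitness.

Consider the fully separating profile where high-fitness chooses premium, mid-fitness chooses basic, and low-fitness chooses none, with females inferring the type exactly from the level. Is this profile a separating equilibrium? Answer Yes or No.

Separating mating payoffs: premium → 25, basic → 21, none → 14.
high-fitness (assigned premium): none: 14 − 0 = 14; basic: 21 − 3 = 18; premium: 25 − 6 = 19. high-fitness stays.
mid-fitness (assigned basic): none: 14 − 0 = 14; basic: 21 − 5 = 16; premium: 25 − 10 = 15. mid-fitness stays.
low-fitness (assigned none): none: 14 − 0 = 14; basic: 21 − 12 = 9; premium: 25 − 24 = 1. low-fitness stays.
Every type prefers its assigned level; separation holds.

Yes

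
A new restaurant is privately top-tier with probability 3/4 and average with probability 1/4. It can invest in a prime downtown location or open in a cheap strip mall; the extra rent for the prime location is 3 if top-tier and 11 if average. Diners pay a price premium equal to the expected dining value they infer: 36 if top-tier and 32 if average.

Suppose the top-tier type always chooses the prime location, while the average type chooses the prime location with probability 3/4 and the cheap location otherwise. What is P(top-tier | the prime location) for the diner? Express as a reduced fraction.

4/5

P(the prime location) = (3/4)·1 + (1/4)·(3/4) = 15/16.
By Bayes' rule, P(top-tier | the prime location) = (3/4) / (15/16) = 4/5.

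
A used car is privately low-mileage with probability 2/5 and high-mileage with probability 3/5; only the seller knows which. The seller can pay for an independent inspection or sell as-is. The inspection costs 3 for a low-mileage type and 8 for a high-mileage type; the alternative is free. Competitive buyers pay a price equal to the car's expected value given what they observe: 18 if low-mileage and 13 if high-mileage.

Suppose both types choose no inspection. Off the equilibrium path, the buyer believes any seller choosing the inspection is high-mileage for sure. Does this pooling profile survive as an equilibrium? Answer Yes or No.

Yes

On path, the buyer holds the prior and pays 2/5·18 + 3/5·13 = 15. Off path (the inspection), believing high-mileage, it pays 13.
low-mileage: no inspection nets 15; the inspection nets 13 − 3 = 10. low-mileage stays.
high-mileage: no inspection nets 15; the inspection nets 13 − 8 = 5. high-mileage stays.
No type deviates, so pooling is sustained.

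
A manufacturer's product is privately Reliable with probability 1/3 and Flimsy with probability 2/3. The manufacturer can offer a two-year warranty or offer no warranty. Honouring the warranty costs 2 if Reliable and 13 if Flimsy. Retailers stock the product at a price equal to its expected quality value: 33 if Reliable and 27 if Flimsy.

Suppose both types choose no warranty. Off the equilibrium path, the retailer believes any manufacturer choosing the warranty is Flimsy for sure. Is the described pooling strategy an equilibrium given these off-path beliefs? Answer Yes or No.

Yes

On path, the retailer holds the prior and pays 1/3·33 + 2/3·27 = 29. Off path (the warranty), believing Flimsy, it pays 27.
Reliable: no warranty nets 29; the warranty nets 27 − 2 = 25. Reliable stays.
Flimsy: no warranty nets 29; the warranty nets 27 − 13 = 14. Flimsy stays.
No type deviates, so pooling is sustained.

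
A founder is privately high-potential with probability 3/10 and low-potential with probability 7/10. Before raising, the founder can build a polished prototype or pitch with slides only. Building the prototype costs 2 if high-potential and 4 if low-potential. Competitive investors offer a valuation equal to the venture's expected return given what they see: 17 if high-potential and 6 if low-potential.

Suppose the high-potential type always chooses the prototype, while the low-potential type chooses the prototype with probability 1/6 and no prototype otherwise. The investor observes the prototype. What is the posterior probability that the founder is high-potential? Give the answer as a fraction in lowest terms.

18/25

P(the prototype) = (3/10)·1 + (7/10)·(1/6) = 5/12.
By Bayes' rule, P(high-potential | the prototype) = (3/10) / (5/12) = 18/25.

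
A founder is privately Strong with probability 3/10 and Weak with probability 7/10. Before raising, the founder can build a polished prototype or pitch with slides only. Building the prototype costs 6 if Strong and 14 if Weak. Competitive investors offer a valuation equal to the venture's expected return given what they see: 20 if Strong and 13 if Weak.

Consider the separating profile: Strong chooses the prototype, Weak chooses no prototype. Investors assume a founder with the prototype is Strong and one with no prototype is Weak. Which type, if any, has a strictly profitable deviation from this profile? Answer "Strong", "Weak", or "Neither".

Neither

The prototype pays 20; no prototype pays 13.
Strong: assigned the prototype, nets 20 − 6 = 14; deviating to no prototype nets 13.
Weak: assigned no prototype, nets 13; deviating to the prototype nets 20 − 14 = 6.
Both types strictly prefer their assigned action; no profitable deviation.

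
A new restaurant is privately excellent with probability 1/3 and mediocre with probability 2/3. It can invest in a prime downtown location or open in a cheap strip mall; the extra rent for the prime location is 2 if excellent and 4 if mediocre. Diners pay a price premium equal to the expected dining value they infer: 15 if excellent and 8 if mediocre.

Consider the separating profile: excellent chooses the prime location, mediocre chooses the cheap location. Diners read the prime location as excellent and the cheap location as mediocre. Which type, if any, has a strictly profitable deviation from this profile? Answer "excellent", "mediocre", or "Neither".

The prime location pays 15; the cheap location pays 8.
excellent: assigned the prime location, nets 15 − 2 = 13; deviating to the cheap location nets 8.
mediocre: assigned the cheap location, nets 8; deviating to the prime location nets 15 − 4 = 11.
The mediocre type gains 3 by deviating.

mediocre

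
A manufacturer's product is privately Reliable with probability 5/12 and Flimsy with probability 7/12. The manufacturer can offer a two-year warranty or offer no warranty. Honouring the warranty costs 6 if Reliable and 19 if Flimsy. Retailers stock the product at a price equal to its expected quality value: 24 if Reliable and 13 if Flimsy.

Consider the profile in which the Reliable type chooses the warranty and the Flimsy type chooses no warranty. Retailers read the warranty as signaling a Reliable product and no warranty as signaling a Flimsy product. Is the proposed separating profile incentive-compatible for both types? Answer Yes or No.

Yes

Under these beliefs, the warranty earns price 24 and no warranty earns price 13.
Reliable: the warranty nets 24 − 6 = 18; no warranty nets 13. Reliable prefers the warranty.
Flimsy: the warranty nets 24 − 19 = 5; no warranty nets 13. Flimsy prefers no warranty.
Neither type deviates, so the separating profile is an equilibrium.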